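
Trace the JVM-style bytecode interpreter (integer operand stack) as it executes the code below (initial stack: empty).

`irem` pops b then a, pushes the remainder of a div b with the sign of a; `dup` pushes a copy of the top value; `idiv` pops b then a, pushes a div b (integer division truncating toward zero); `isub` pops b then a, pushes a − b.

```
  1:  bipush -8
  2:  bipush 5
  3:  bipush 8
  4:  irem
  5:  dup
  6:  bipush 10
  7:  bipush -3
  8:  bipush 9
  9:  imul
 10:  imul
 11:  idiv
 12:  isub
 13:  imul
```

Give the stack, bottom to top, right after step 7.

[-8, 5, 5, 10, -3]

bipush -8 → [-8]
bipush 5  → [-8, 5]
bipush 8  → [-8, 5, 8]
irem      → [-8, 5]
dup       → [-8, 5, 5]
bipush 10 → [-8, 5, 5, 10]
bipush -3 → [-8, 5, 5, 10, -3]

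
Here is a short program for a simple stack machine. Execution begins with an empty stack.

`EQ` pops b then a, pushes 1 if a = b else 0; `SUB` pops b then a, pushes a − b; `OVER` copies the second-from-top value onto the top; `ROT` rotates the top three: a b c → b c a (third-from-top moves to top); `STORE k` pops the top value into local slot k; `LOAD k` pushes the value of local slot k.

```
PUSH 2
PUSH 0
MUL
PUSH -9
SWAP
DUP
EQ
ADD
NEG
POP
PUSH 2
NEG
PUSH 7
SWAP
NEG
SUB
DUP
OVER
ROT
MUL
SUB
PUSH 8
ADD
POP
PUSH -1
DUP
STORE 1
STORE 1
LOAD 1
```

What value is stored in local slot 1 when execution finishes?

PUSH 2  : [2]
PUSH 0  : [2, 0]
MUL     : [0]
PUSH -9 : [0, -9]
SWAP    : [-9, 0]
DUP     : [-9, 0, 0]
EQ      : [-9, 1]
ADD     : [-8]
NEG     : [8]
POP     : []
PUSH 2  : [2]
NEG     : [-2]
PUSH 7  : [-2, 7]
SWAP    : [7, -2]
NEG     : [7, 2]
SUB     : [5]
DUP     : [5, 5]
OVER    : [5, 5, 5]
ROT     : [5, 5, 5]
MUL     : [5, 25]
SUB     : [-20]
PUSH 8  : [-20, 8]
ADD     : [-12]
POP     : []
PUSH -1 : [-1]
DUP     : [-1, -1]
STORE 1 : [-1]
STORE 1 : []
LOAD 1  : [-1]

-1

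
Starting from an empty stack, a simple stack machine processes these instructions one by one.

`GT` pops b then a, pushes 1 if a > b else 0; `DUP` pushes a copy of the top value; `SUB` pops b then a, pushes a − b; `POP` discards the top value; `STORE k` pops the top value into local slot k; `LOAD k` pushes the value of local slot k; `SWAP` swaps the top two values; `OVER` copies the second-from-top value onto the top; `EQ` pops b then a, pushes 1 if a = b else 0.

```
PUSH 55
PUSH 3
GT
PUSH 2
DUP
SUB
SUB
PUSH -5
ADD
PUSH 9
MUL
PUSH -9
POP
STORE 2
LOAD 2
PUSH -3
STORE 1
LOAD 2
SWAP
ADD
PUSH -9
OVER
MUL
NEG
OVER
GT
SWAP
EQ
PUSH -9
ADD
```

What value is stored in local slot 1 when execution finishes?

PUSH 55 : [55]
PUSH 3  : [55, 3]
GT      : [1]
PUSH 2  : [1, 2]
DUP     : [1, 2, 2]
SUB     : [1, 0]
SUB     : [1]
PUSH -5 : [1, -5]
ADD     : [-4]
PUSH 9  : [-4, 9]
MUL     : [-36]
PUSH -9 : [-36, -9]
POP     : [-36]
STORE 2 : []
LOAD 2  : [-36]
PUSH -3 : [-36, -3]
STORE 1 : [-36]
LOAD 2  : [-36, -36]
SWAP    : [-36, -36]
ADD     : [-72]
PUSH -9 : [-72, -9]
OVER    : [-72, -9, -72]
MUL     : [-72, 648]
NEG     : [-72, -648]
OVER    : [-72, -648, -72]
GT      : [-72, 0]
SWAP    : [0, -72]
EQ      : [0]
PUSH -9 : [0, -9]
ADD     : [-9]

-3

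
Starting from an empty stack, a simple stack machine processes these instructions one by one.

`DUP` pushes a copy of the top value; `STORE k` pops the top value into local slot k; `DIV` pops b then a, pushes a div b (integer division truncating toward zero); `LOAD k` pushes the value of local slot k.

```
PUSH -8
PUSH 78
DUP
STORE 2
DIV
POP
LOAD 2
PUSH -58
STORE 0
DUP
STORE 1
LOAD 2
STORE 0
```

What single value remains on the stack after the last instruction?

PUSH -8   -8
PUSH 78   -8 78
DUP       -8 78 78
STORE 2   -8 78
DIV       0
POP       (empty)
LOAD 2    78
PUSH -58  78 -58
STORE 0   78
DUP       78 78
STORE 1   78
LOAD 2    78 78
STORE 0   78

78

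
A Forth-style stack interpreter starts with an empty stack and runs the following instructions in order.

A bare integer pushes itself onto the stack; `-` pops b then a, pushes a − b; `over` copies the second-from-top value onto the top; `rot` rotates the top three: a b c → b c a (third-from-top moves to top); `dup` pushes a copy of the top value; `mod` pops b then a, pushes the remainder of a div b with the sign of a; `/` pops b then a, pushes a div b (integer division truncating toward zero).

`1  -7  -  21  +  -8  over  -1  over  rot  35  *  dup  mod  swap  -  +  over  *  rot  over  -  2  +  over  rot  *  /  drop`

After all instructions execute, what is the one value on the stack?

1    -> 1
-7   -> 1 -7
-    -> 8
21   -> 8 21
+    -> 29
-8   -> 29 -8
over -> 29 -8 29
-1   -> 29 -8 29 -1
over -> 29 -8 29 -1 29
rot  -> 29 -8 -1 29 29
35   -> 29 -8 -1 29 29 35
*    -> 29 -8 -1 29 1015
dup  -> 29 -8 -1 29 1015 1015
mod  -> 29 -8 -1 29 0
swap -> 29 -8 -1 0 29
-    -> 29 -8 -1 -29
+    -> 29 -8 -30
over -> 29 -8 -30 -8
*    -> 29 -8 240
rot  -> -8 240 29
over -> -8 240 29 240
-    -> -8 240 -211
2    -> -8 240 -211 2
+    -> -8 240 -209
over -> -8 240 -209 240
rot  -> -8 -209 240 240
*    -> -8 -209 57600
/    -> -8 0
drop -> -8

-8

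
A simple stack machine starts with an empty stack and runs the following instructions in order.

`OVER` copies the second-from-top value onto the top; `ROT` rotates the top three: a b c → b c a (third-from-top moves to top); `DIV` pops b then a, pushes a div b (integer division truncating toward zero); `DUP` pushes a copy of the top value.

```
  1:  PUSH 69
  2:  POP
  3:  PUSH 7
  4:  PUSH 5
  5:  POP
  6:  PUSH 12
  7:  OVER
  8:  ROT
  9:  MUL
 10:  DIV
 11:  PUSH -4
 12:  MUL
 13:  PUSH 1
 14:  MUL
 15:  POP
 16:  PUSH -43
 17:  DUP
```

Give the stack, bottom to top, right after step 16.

PUSH 69  : 69
POP      : (empty)
PUSH 7   : 7
PUSH 5   : 7 5
POP      : 7
PUSH 12  : 7 12
OVER     : 7 12 7
ROT      : 12 7 7
MUL      : 12 49
DIV      : 0
PUSH -4  : 0 -4
MUL      : 0
PUSH 1   : 0 1
MUL      : 0
POP      : (empty)
PUSH -43 : -43

[-43]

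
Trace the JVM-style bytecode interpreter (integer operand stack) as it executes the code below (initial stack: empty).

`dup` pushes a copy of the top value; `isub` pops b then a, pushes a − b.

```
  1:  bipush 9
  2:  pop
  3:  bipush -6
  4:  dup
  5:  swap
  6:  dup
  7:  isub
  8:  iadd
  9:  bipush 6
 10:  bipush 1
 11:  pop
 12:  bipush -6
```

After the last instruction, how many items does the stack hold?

bipush 9  → [9]
pop       → []
bipush -6 → [-6]
dup       → [-6, -6]
swap      → [-6, -6]
dup       → [-6, -6, -6]
isub      → [-6, 0]
iadd      → [-6]
bipush 6  → [-6, 6]
bipush 1  → [-6, 6, 1]
pop       → [-6, 6]
bipush -6 → [-6, 6, -6]

3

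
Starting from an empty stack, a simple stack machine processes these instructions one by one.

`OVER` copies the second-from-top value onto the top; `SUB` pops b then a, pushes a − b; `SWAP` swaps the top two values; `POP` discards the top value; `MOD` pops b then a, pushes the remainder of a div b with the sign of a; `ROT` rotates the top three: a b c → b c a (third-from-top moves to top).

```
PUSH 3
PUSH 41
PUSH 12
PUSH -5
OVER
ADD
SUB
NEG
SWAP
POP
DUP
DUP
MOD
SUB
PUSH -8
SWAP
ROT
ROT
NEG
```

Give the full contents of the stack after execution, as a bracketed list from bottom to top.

[-5, 3, 8]

PUSH 3   [3]
PUSH 41  [3, 41]
PUSH 12  [3, 41, 12]
PUSH -5  [3, 41, 12, -5]
OVER     [3, 41, 12, -5, 12]
ADD      [3, 41, 12, 7]
SUB      [3, 41, 5]
NEG      [3, 41, -5]
SWAP     [3, -5, 41]
POP      [3, -5]
DUP      [3, -5, -5]
DUP      [3, -5, -5, -5]
MOD      [3, -5, 0]
SUB      [3, -5]
PUSH -8  [3, -5, -8]
SWAP     [3, -8, -5]
ROT      [-8, -5, 3]
ROT      [-5, 3, -8]
NEG      [-5, 3, 8]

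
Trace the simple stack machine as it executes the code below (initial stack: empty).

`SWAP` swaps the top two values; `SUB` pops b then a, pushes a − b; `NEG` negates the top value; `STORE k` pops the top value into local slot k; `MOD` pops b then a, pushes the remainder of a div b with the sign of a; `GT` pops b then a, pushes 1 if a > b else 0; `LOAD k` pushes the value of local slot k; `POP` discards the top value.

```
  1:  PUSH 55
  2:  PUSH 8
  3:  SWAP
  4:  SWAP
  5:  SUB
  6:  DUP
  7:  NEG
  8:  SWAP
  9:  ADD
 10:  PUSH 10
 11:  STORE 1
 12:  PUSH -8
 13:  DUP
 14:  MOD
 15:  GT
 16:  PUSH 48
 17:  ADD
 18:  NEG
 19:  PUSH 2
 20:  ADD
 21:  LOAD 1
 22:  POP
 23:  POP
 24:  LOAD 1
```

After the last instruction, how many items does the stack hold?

1

PUSH 55  [55]
PUSH 8   [55, 8]
SWAP     [8, 55]
SWAP     [55, 8]
SUB      [47]
DUP      [47, 47]
NEG      [47, -47]
SWAP     [-47, 47]
ADD      [0]
PUSH 10  [0, 10]
STORE 1  [0]
PUSH -8  [0, -8]
DUP      [0, -8, -8]
MOD      [0, 0]
GT       [0]
PUSH 48  [0, 48]
ADD      [48]
NEG      [-48]
PUSH 2   [-48, 2]
ADD      [-46]
LOAD 1   [-46, 10]
POP      [-46]
POP      []
LOAD 1   [10]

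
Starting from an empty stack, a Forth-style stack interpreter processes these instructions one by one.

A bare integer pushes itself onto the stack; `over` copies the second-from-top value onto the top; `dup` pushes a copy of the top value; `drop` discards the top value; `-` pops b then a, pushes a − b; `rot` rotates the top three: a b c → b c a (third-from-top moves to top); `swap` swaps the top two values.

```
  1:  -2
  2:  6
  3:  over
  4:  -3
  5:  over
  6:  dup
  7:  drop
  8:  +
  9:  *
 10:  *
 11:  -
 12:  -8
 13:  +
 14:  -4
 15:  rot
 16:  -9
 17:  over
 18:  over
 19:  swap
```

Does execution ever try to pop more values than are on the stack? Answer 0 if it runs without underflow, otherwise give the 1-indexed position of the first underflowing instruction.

15

-2   -> -2
6    -> -2 6
over -> -2 6 -2
-3   -> -2 6 -2 -3
over -> -2 6 -2 -3 -2
dup  -> -2 6 -2 -3 -2 -2
drop -> -2 6 -2 -3 -2
+    -> -2 6 -2 -5
*    -> -2 6 10
*    -> -2 60
-    -> -62
-8   -> -62 -8
+    -> -70
-4   -> -70 -4
rot  — needs 3 operands, stack has 2 → underflow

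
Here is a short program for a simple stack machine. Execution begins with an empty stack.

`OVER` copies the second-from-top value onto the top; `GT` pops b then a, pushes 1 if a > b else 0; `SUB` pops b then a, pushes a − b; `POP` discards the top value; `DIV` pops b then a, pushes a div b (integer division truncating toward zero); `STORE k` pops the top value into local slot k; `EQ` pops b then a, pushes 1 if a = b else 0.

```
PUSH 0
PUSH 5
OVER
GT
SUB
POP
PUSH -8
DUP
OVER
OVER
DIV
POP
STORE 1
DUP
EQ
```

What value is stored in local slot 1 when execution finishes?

PUSH 0  -> 0
PUSH 5  -> 0 5
OVER    -> 0 5 0
GT      -> 0 1
SUB     -> -1
POP     -> (empty)
PUSH -8 -> -8
DUP     -> -8 -8
OVER    -> -8 -8 -8
OVER    -> -8 -8 -8 -8
DIV     -> -8 -8 1
POP     -> -8 -8
STORE 1 -> -8
DUP     -> -8 -8
EQ      -> 1

-8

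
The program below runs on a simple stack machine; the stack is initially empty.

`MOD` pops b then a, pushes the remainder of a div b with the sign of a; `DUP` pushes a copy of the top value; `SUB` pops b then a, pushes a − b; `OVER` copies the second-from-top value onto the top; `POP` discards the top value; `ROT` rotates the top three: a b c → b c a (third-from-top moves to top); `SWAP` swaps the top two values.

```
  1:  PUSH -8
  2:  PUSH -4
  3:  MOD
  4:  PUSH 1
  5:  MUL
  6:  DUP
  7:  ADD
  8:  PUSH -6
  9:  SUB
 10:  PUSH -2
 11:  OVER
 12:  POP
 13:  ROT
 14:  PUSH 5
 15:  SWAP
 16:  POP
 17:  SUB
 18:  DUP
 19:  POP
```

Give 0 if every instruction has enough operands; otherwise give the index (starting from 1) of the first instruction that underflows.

PUSH -8 : [-8]
PUSH -4 : [-8, -4]
MOD     : [0]
PUSH 1  : [0, 1]
MUL     : [0]
DUP     : [0, 0]
ADD     : [0]
PUSH -6 : [0, -6]
SUB     : [6]
PUSH -2 : [6, -2]
OVER    : [6, -2, 6]
POP     : [6, -2]
ROT  — needs 3 operands, stack has 2 → underflow

13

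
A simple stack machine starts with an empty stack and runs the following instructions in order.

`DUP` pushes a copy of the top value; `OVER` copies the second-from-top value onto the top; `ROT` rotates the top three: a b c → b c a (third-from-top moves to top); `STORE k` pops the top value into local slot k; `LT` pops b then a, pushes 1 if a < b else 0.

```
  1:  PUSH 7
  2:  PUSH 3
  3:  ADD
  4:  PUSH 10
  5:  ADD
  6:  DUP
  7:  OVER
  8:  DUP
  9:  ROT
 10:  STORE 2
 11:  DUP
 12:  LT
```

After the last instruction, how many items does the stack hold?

PUSH 7   [7]
PUSH 3   [7, 3]
ADD      [10]
PUSH 10  [10, 10]
ADD      [20]
DUP      [20, 20]
OVER     [20, 20, 20]
DUP      [20, 20, 20, 20]
ROT      [20, 20, 20, 20]
STORE 2  [20, 20, 20]
DUP      [20, 20, 20, 20]
LT       [20, 20, 0]

3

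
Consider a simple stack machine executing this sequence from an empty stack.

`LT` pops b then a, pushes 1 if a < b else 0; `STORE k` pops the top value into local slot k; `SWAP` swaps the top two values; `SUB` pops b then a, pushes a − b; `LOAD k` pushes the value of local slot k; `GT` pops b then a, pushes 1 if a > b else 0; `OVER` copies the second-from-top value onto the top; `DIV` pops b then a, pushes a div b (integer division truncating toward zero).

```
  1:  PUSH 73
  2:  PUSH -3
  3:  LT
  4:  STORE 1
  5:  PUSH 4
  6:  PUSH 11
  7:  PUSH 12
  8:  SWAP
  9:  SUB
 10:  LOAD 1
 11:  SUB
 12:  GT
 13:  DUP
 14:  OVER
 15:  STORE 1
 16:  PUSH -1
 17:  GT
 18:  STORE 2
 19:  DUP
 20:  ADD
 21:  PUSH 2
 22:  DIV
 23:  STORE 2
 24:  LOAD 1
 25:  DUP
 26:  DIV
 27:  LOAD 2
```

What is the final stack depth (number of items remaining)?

2

PUSH 73 -> 73
PUSH -3 -> 73 -3
LT      -> 0
STORE 1 -> (empty)
PUSH 4  -> 4
PUSH 11 -> 4 11
PUSH 12 -> 4 11 12
SWAP    -> 4 12 11
SUB     -> 4 1
LOAD 1  -> 4 1 0
SUB     -> 4 1
GT      -> 1
DUP     -> 1 1
OVER    -> 1 1 1
STORE 1 -> 1 1
PUSH -1 -> 1 1 -1
GT      -> 1 1
STORE 2 -> 1
DUP     -> 1 1
ADD     -> 2
PUSH 2  -> 2 2
DIV     -> 1
STORE 2 -> (empty)
LOAD 1  -> 1
DUP     -> 1 1
DIV     -> 1
LOAD 2  -> 1 1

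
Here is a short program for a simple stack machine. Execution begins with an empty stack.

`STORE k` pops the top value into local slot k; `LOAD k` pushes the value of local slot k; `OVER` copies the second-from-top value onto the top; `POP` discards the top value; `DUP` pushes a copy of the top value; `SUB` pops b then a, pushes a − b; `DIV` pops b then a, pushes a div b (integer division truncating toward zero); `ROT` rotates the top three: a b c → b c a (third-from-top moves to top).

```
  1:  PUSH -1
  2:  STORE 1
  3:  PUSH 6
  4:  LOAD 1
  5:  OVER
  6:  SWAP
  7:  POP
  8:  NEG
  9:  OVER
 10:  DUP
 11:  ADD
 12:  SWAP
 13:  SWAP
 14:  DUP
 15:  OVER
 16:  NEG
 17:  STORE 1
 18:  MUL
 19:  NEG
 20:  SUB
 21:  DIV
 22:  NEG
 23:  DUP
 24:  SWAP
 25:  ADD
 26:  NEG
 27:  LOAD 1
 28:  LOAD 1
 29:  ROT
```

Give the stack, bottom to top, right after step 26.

[0]

PUSH -1 -> [-1]
STORE 1 -> []
PUSH 6  -> [6]
LOAD 1  -> [6, -1]
OVER    -> [6, -1, 6]
SWAP    -> [6, 6, -1]
POP     -> [6, 6]
NEG     -> [6, -6]
OVER    -> [6, -6, 6]
DUP     -> [6, -6, 6, 6]
ADD     -> [6, -6, 12]
SWAP    -> [6, 12, -6]
SWAP    -> [6, -6, 12]
DUP     -> [6, -6, 12, 12]
OVER    -> [6, -6, 12, 12, 12]
NEG     -> [6, -6, 12, 12, -12]
STORE 1 -> [6, -6, 12, 12]
MUL     -> [6, -6, 144]
NEG     -> [6, -6, -144]
SUB     -> [6, 138]
DIV     -> [0]
NEG     -> [0]
DUP     -> [0, 0]
SWAP    -> [0, 0]
ADD     -> [0]
NEG     -> [0]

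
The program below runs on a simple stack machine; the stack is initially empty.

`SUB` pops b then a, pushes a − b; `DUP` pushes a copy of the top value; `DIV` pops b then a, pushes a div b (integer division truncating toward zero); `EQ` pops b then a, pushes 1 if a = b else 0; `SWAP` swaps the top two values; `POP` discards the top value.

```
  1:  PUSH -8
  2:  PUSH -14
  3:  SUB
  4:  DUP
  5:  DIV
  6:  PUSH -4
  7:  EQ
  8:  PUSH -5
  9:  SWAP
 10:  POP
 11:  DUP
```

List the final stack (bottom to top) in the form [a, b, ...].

PUSH -8  : [-8]
PUSH -14 : [-8, -14]
SUB      : [6]
DUP      : [6, 6]
DIV      : [1]
PUSH -4  : [1, -4]
EQ       : [0]
PUSH -5  : [0, -5]
SWAP     : [-5, 0]
POP      : [-5]
DUP      : [-5, -5]

[-5, -5]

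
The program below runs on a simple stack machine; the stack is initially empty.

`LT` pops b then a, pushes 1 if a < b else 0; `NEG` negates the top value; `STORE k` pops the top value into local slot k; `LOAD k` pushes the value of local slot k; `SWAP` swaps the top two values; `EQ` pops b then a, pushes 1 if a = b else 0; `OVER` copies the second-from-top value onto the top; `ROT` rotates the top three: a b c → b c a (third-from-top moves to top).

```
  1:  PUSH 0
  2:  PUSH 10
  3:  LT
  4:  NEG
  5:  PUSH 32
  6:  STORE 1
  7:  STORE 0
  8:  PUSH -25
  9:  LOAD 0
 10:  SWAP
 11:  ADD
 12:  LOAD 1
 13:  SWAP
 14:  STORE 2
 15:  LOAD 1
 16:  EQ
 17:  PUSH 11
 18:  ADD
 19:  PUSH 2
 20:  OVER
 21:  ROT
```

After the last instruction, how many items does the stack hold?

3

PUSH 0   : 0
PUSH 10  : 0 10
LT       : 1
NEG      : -1
PUSH 32  : -1 32
STORE 1  : -1
STORE 0  : (empty)
PUSH -25 : -25
LOAD 0   : -25 -1
SWAP     : -1 -25
ADD      : -26
LOAD 1   : -26 32
SWAP     : 32 -26
STORE 2  : 32
LOAD 1   : 32 32
EQ       : 1
PUSH 11  : 1 11
ADD      : 12
PUSH 2   : 12 2
OVER     : 12 2 12
ROT      : 2 12 12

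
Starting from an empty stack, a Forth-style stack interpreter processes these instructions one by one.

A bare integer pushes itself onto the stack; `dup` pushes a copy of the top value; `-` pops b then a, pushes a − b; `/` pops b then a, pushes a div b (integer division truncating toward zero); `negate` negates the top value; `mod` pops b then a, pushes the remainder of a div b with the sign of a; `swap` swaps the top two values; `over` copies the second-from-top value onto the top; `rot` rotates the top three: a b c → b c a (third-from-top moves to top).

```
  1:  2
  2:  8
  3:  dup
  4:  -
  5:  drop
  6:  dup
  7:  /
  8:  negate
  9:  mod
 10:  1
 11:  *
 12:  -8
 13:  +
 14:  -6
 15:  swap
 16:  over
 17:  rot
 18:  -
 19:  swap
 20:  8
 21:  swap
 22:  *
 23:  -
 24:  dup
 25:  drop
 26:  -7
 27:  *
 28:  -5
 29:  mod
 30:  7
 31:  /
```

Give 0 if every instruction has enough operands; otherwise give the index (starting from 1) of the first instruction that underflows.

9

2      -> 2
8      -> 2 8
dup    -> 2 8 8
-      -> 2 0
drop   -> 2
dup    -> 2 2
/      -> 1
negate -> -1
mod  — needs 2 operands, stack has 1 → underflow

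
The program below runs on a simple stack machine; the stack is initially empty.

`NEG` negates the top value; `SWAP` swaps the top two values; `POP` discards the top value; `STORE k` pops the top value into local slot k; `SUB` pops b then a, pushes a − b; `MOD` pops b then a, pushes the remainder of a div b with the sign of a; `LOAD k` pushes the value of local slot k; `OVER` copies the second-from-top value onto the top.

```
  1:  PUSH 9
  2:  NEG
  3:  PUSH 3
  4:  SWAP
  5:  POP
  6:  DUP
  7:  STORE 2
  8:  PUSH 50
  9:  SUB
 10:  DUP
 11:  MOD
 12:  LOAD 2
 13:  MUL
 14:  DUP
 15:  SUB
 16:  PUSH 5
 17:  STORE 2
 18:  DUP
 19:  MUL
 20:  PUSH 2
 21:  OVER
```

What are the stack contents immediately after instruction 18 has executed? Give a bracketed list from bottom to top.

PUSH 9   9
NEG      -9
PUSH 3   -9 3
SWAP     3 -9
POP      3
DUP      3 3
STORE 2  3
PUSH 50  3 50
SUB      -47
DUP      -47 -47
MOD      0
LOAD 2   0 3
MUL      0
DUP      0 0
SUB      0
PUSH 5   0 5
STORE 2  0
DUP      0 0

[0, 0]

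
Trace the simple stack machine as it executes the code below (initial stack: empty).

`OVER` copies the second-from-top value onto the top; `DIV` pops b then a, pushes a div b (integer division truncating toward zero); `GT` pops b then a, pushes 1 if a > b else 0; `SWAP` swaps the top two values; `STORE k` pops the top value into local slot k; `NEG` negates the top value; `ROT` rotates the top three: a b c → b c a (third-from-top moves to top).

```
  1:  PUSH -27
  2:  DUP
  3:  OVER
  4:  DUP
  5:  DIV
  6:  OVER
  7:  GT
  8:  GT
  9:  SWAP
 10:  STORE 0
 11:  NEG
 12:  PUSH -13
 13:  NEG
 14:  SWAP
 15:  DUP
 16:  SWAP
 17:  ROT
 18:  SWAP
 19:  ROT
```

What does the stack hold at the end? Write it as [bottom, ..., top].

[13, 0, 0]

PUSH -27 → -27
DUP      → -27 -27
OVER     → -27 -27 -27
DUP      → -27 -27 -27 -27
DIV      → -27 -27 1
OVER     → -27 -27 1 -27
GT       → -27 -27 1
GT       → -27 0
SWAP     → 0 -27
STORE 0  → 0
NEG      → 0
PUSH -13 → 0 -13
NEG      → 0 13
SWAP     → 13 0
DUP      → 13 0 0
SWAP     → 13 0 0
ROT      → 0 0 13
SWAP     → 0 13 0
ROT      → 13 0 0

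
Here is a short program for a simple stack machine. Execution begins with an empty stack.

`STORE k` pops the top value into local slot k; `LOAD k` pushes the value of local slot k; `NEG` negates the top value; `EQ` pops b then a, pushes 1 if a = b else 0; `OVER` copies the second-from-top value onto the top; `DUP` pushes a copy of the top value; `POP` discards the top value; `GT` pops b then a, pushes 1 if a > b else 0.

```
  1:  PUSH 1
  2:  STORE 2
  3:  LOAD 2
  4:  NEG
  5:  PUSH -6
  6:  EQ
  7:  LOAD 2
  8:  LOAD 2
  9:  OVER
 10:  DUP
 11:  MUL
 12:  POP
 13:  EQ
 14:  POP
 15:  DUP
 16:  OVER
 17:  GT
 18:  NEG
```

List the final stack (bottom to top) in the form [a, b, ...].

PUSH 1  -> [1]
STORE 2 -> []
LOAD 2  -> [1]
NEG     -> [-1]
PUSH -6 -> [-1, -6]
EQ      -> [0]
LOAD 2  -> [0, 1]
LOAD 2  -> [0, 1, 1]
OVER    -> [0, 1, 1, 1]
DUP     -> [0, 1, 1, 1, 1]
MUL     -> [0, 1, 1, 1]
POP     -> [0, 1, 1]
EQ      -> [0, 1]
POP     -> [0]
DUP     -> [0, 0]
OVER    -> [0, 0, 0]
GT      -> [0, 0]
NEG     -> [0, 0]

[0, 0]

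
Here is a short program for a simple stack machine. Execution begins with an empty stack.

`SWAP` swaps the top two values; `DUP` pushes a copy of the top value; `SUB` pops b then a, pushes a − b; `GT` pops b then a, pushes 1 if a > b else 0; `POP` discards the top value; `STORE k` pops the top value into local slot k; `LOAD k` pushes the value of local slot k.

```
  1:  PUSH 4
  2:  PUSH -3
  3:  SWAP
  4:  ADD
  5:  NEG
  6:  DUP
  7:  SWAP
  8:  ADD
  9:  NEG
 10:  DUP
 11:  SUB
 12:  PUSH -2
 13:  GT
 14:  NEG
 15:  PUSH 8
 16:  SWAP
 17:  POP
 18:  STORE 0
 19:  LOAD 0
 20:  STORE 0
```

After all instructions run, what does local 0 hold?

PUSH 4   [4]
PUSH -3  [4, -3]
SWAP     [-3, 4]
ADD      [1]
NEG      [-1]
DUP      [-1, -1]
SWAP     [-1, -1]
ADD      [-2]
NEG      [2]
DUP      [2, 2]
SUB      [0]
PUSH -2  [0, -2]
GT       [1]
NEG      [-1]
PUSH 8   [-1, 8]
SWAP     [8, -1]
POP      [8]
STORE 0  []
LOAD 0   [8]
STORE 0  []

8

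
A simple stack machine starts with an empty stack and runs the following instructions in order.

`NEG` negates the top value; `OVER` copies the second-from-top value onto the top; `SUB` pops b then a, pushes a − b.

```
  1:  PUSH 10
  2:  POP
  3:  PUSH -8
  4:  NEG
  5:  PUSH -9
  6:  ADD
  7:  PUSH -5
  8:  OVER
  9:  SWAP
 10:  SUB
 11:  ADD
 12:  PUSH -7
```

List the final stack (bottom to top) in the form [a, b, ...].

[3, -7]

PUSH 10 → 10
POP     → (empty)
PUSH -8 → -8
NEG     → 8
PUSH -9 → 8 -9
ADD     → -1
PUSH -5 → -1 -5
OVER    → -1 -5 -1
SWAP    → -1 -1 -5
SUB     → -1 4
ADD     → 3
PUSH -7 → 3 -7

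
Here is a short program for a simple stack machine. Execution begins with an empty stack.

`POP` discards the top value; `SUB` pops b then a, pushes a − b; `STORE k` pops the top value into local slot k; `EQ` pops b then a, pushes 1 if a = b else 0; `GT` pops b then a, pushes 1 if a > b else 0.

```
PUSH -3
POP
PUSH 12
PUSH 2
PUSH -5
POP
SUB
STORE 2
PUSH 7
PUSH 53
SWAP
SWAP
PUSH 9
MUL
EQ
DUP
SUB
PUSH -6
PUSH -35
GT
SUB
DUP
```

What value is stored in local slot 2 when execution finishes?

PUSH -3  → [-3]
POP      → []
PUSH 12  → [12]
PUSH 2   → [12, 2]
PUSH -5  → [12, 2, -5]
POP      → [12, 2]
SUB      → [10]
STORE 2  → []
PUSH 7   → [7]
PUSH 53  → [7, 53]
SWAP     → [53, 7]
SWAP     → [7, 53]
PUSH 9   → [7, 53, 9]
MUL      → [7, 477]
EQ       → [0]
DUP      → [0, 0]
SUB      → [0]
PUSH -6  → [0, -6]
PUSH -35 → [0, -6, -35]
GT       → [0, 1]
SUB      → [-1]
DUP      → [-1, -1]

10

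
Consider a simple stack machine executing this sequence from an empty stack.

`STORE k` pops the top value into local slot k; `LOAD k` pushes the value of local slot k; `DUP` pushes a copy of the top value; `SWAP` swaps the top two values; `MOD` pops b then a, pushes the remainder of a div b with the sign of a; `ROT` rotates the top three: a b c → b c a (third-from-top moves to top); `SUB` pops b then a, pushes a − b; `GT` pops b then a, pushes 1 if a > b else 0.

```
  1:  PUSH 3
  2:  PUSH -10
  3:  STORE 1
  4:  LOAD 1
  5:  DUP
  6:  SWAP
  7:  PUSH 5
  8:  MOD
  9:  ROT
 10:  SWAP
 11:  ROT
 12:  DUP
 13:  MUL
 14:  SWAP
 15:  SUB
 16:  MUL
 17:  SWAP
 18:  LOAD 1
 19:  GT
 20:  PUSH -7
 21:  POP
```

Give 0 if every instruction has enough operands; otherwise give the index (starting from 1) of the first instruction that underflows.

17

PUSH 3   -> [3]
PUSH -10 -> [3, -10]
STORE 1  -> [3]
LOAD 1   -> [3, -10]
DUP      -> [3, -10, -10]
SWAP     -> [3, -10, -10]
PUSH 5   -> [3, -10, -10, 5]
MOD      -> [3, -10, 0]
ROT      -> [-10, 0, 3]
SWAP     -> [-10, 3, 0]
ROT      -> [3, 0, -10]
DUP      -> [3, 0, -10, -10]
MUL      -> [3, 0, 100]
SWAP     -> [3, 100, 0]
SUB      -> [3, 100]
MUL      -> [300]
SWAP  — needs 2 operands, stack has 1 → underflow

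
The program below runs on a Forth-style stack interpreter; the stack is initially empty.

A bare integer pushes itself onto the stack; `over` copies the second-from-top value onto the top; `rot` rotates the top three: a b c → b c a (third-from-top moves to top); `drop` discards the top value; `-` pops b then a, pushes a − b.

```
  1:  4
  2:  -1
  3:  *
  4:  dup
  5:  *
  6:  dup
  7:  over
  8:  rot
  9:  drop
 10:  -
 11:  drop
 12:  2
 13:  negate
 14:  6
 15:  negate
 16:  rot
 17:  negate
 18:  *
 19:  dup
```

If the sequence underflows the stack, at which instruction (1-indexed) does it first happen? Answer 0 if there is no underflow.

16

4      → 4
-1     → 4 -1
*      → -4
dup    → -4 -4
*      → 16
dup    → 16 16
over   → 16 16 16
rot    → 16 16 16
drop   → 16 16
-      → 0
drop   → (empty)
2      → 2
negate → -2
6      → -2 6
negate → -2 -6
rot  — needs 3 operands, stack has 2 → underflow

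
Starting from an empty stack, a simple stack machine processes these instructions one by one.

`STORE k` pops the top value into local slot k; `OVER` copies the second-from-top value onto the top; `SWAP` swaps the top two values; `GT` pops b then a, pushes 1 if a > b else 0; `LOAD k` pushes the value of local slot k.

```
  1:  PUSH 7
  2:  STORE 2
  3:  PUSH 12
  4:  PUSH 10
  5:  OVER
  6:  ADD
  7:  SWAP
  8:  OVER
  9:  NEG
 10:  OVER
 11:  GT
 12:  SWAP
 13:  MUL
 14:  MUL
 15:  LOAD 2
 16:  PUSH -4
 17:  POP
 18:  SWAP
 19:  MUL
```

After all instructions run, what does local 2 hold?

7

PUSH 7  : [7]
STORE 2 : []
PUSH 12 : [12]
PUSH 10 : [12, 10]
OVER    : [12, 10, 12]
ADD     : [12, 22]
SWAP    : [22, 12]
OVER    : [22, 12, 22]
NEG     : [22, 12, -22]
OVER    : [22, 12, -22, 12]
GT      : [22, 12, 0]
SWAP    : [22, 0, 12]
MUL     : [22, 0]
MUL     : [0]
LOAD 2  : [0, 7]
PUSH -4 : [0, 7, -4]
POP     : [0, 7]
SWAP    : [7, 0]
MUL     : [0]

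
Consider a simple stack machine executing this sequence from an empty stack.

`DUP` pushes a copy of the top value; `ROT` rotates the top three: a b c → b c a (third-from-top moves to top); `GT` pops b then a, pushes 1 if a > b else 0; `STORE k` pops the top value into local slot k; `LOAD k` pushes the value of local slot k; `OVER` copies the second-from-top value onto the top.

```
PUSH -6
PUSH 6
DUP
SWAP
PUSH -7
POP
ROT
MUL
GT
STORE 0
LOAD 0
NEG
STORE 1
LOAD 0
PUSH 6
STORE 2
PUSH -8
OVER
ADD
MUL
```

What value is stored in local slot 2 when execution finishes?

PUSH -6 : -6
PUSH 6  : -6 6
DUP     : -6 6 6
SWAP    : -6 6 6
PUSH -7 : -6 6 6 -7
POP     : -6 6 6
ROT     : 6 6 -6
MUL     : 6 -36
GT      : 1
STORE 0 : (empty)
LOAD 0  : 1
NEG     : -1
STORE 1 : (empty)
LOAD 0  : 1
PUSH 6  : 1 6
STORE 2 : 1
PUSH -8 : 1 -8
OVER    : 1 -8 1
ADD     : 1 -7
MUL     : -7

6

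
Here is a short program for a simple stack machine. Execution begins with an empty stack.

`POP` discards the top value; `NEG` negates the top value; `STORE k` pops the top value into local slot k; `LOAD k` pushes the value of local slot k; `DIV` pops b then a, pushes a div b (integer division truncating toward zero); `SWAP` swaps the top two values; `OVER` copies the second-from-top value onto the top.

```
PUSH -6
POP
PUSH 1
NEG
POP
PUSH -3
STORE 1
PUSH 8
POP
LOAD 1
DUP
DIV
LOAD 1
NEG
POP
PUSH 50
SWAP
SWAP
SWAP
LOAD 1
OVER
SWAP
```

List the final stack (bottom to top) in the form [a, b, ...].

PUSH -6 : [-6]
POP     : []
PUSH 1  : [1]
NEG     : [-1]
POP     : []
PUSH -3 : [-3]
STORE 1 : []
PUSH 8  : [8]
POP     : []
LOAD 1  : [-3]
DUP     : [-3, -3]
DIV     : [1]
LOAD 1  : [1, -3]
NEG     : [1, 3]
POP     : [1]
PUSH 50 : [1, 50]
SWAP    : [50, 1]
SWAP    : [1, 50]
SWAP    : [50, 1]
LOAD 1  : [50, 1, -3]
OVER    : [50, 1, -3, 1]
SWAP    : [50, 1, 1, -3]

[50, 1, 1, -3]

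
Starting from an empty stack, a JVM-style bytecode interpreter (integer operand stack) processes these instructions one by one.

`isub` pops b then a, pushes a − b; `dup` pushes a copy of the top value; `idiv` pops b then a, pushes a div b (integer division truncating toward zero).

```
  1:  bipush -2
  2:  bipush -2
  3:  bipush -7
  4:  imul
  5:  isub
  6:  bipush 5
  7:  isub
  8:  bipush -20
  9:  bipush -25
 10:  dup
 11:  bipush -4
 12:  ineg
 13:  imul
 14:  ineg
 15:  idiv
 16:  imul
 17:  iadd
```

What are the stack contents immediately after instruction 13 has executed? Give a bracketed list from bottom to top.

bipush -2  → [-2]
bipush -2  → [-2, -2]
bipush -7  → [-2, -2, -7]
imul       → [-2, 14]
isub       → [-16]
bipush 5   → [-16, 5]
isub       → [-21]
bipush -20 → [-21, -20]
bipush -25 → [-21, -20, -25]
dup        → [-21, -20, -25, -25]
bipush -4  → [-21, -20, -25, -25, -4]
ineg       → [-21, -20, -25, -25, 4]
imul       → [-21, -20, -25, -100]

[-21, -20, -25, -100]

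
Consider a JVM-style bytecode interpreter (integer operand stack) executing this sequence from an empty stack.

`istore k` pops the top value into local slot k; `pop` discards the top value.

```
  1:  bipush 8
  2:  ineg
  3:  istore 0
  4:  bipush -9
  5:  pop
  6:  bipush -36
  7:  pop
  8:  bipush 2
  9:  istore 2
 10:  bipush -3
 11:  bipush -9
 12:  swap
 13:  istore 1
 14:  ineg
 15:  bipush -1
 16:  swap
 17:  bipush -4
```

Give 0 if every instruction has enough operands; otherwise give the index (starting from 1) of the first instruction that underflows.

0

bipush 8   -> 8
ineg       -> -8
istore 0   -> (empty)
bipush -9  -> -9
pop        -> (empty)
bipush -36 -> -36
pop        -> (empty)
bipush 2   -> 2
istore 2   -> (empty)
bipush -3  -> -3
bipush -9  -> -3 -9
swap       -> -9 -3
istore 1   -> -9
ineg       -> 9
bipush -1  -> 9 -1
swap       -> -1 9
bipush -4  -> -1 9 -4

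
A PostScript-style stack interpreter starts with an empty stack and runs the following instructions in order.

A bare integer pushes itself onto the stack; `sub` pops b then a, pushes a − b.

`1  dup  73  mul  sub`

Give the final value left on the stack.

1   → 1
dup → 1 1
73  → 1 1 73
mul → 1 73
sub → -72

-72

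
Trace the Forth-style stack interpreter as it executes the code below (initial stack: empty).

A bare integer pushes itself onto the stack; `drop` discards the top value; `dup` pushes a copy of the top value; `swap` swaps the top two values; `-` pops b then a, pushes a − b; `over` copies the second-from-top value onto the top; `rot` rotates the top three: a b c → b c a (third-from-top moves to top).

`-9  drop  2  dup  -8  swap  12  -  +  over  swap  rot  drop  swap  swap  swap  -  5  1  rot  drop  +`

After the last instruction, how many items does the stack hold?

-9   : [-9]
drop : []
2    : [2]
dup  : [2, 2]
-8   : [2, 2, -8]
swap : [2, -8, 2]
12   : [2, -8, 2, 12]
-    : [2, -8, -10]
+    : [2, -18]
over : [2, -18, 2]
swap : [2, 2, -18]
rot  : [2, -18, 2]
drop : [2, -18]
swap : [-18, 2]
swap : [2, -18]
swap : [-18, 2]
-    : [-20]
5    : [-20, 5]
1    : [-20, 5, 1]
rot  : [5, 1, -20]
drop : [5, 1]
+    : [6]

1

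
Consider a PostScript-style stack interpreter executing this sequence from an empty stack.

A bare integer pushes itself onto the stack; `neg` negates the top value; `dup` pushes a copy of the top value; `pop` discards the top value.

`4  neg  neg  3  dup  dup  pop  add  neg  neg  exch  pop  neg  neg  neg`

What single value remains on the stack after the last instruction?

4    : 4
neg  : -4
neg  : 4
3    : 4 3
dup  : 4 3 3
dup  : 4 3 3 3
pop  : 4 3 3
add  : 4 6
neg  : 4 -6
neg  : 4 6
exch : 6 4
pop  : 6
neg  : -6
neg  : 6
neg  : -6

-6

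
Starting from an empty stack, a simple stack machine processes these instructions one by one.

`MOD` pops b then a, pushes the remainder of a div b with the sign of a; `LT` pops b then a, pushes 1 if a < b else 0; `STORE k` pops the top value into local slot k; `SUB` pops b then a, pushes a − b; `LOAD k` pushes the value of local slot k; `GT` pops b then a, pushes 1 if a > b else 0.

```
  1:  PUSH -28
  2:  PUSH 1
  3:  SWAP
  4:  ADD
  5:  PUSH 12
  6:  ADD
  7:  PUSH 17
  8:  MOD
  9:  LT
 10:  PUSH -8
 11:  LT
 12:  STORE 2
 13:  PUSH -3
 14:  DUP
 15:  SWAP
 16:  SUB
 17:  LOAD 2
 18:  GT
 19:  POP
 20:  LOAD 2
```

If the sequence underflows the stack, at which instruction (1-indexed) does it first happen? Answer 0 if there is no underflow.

PUSH -28 → -28
PUSH 1   → -28 1
SWAP     → 1 -28
ADD      → -27
PUSH 12  → -27 12
ADD      → -15
PUSH 17  → -15 17
MOD      → -15
LT  — needs 2 operands, stack has 1 → underflow

9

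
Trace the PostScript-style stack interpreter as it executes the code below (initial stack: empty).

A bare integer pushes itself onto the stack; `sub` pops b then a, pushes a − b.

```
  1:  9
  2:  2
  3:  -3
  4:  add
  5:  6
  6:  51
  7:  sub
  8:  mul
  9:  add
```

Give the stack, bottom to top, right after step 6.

9    9
2    9 2
-3   9 2 -3
add  9 -1
6    9 -1 6
51   9 -1 6 51

[9, -1, 6, 51]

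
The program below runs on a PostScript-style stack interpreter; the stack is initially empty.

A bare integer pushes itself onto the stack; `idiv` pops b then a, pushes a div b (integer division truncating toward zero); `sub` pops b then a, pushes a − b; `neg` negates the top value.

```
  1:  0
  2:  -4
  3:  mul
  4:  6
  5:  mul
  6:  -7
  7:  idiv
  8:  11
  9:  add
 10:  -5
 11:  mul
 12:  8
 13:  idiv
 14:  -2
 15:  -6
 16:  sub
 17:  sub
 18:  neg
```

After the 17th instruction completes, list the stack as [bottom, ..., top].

0    → [0]
-4   → [0, -4]
mul  → [0]
6    → [0, 6]
mul  → [0]
-7   → [0, -7]
idiv → [0]
11   → [0, 11]
add  → [11]
-5   → [11, -5]
mul  → [-55]
8    → [-55, 8]
idiv → [-6]
-2   → [-6, -2]
-6   → [-6, -2, -6]
sub  → [-6, 4]
sub  → [-10]

[-10]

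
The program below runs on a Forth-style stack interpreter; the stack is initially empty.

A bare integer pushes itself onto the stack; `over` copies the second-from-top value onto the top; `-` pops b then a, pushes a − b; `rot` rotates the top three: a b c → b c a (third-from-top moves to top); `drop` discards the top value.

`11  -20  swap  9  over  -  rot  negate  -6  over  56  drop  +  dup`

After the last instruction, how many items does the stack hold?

11     : 11
-20    : 11 -20
swap   : -20 11
9      : -20 11 9
over   : -20 11 9 11
-      : -20 11 -2
rot    : 11 -2 -20
negate : 11 -2 20
-6     : 11 -2 20 -6
over   : 11 -2 20 -6 20
56     : 11 -2 20 -6 20 56
drop   : 11 -2 20 -6 20
+      : 11 -2 20 14
dup    : 11 -2 20 14 14

5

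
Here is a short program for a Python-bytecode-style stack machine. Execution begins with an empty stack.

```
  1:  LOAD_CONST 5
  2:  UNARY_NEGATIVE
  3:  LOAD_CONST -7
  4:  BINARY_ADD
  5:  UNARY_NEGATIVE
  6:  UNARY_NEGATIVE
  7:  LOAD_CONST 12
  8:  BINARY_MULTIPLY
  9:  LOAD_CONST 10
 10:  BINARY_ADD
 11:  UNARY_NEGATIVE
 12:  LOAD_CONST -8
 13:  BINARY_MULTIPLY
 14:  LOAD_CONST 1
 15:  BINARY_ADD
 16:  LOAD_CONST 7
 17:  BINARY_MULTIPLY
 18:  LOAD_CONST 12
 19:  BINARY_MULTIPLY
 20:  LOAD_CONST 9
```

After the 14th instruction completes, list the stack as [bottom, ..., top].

[-1072, 1]

LOAD_CONST 5     5
UNARY_NEGATIVE   -5
LOAD_CONST -7    -5 -7
BINARY_ADD       -12
UNARY_NEGATIVE   12
UNARY_NEGATIVE   -12
LOAD_CONST 12    -12 12
BINARY_MULTIPLY  -144
LOAD_CONST 10    -144 10
BINARY_ADD       -134
UNARY_NEGATIVE   134
LOAD_CONST -8    134 -8
BINARY_MULTIPLY  -1072
LOAD_CONST 1     -1072 1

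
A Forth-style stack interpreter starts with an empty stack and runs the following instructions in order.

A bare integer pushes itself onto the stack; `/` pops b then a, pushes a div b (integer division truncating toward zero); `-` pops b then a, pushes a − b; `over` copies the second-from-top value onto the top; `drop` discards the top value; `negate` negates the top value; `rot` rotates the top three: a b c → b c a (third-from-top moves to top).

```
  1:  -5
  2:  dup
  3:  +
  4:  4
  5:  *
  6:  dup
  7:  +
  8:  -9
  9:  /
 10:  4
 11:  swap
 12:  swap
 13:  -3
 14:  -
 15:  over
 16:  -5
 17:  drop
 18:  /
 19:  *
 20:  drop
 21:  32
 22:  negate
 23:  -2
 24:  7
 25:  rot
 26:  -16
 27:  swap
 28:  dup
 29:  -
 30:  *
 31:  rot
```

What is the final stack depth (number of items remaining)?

-5      [-5]
dup     [-5, -5]
+       [-10]
4       [-10, 4]
*       [-40]
dup     [-40, -40]
+       [-80]
-9      [-80, -9]
/       [8]
4       [8, 4]
swap    [4, 8]
swap    [8, 4]
-3      [8, 4, -3]
-       [8, 7]
over    [8, 7, 8]
-5      [8, 7, 8, -5]
drop    [8, 7, 8]
/       [8, 0]
*       [0]
drop    []
32      [32]
negate  [-32]
-2      [-32, -2]
7       [-32, -2, 7]
rot     [-2, 7, -32]
-16     [-2, 7, -32, -16]
swap    [-2, 7, -16, -32]
dup     [-2, 7, -16, -32, -32]
-       [-2, 7, -16, 0]
*       [-2, 7, 0]
rot     [7, 0, -2]

3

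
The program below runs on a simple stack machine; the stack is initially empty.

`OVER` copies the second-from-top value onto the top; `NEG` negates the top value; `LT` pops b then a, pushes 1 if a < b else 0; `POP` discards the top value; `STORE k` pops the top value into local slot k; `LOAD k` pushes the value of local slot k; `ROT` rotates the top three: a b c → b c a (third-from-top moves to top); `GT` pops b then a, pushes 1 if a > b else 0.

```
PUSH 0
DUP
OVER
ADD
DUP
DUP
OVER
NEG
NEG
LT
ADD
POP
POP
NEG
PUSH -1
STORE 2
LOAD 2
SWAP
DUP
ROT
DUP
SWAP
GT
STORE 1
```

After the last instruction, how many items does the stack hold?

2

PUSH 0   0
DUP      0 0
OVER     0 0 0
ADD      0 0
DUP      0 0 0
DUP      0 0 0 0
OVER     0 0 0 0 0
NEG      0 0 0 0 0
NEG      0 0 0 0 0
LT       0 0 0 0
ADD      0 0 0
POP      0 0
POP      0
NEG      0
PUSH -1  0 -1
STORE 2  0
LOAD 2   0 -1
SWAP     -1 0
DUP      -1 0 0
ROT      0 0 -1
DUP      0 0 -1 -1
SWAP     0 0 -1 -1
GT       0 0 0
STORE 1  0 0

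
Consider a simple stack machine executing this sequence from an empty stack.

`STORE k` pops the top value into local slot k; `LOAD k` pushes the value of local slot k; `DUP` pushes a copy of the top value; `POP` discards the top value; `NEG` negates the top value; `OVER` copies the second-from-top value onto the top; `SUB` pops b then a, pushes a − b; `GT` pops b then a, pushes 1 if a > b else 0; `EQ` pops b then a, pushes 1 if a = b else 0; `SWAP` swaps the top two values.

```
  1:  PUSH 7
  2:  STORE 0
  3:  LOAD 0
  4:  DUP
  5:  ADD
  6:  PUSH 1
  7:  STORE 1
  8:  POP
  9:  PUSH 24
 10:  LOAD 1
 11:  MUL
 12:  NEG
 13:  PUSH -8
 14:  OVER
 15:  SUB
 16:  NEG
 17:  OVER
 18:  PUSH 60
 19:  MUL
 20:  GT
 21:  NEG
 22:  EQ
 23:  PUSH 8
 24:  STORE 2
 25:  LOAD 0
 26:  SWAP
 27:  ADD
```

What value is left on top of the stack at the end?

PUSH 7  : 7
STORE 0 : (empty)
LOAD 0  : 7
DUP     : 7 7
ADD     : 14
PUSH 1  : 14 1
STORE 1 : 14
POP     : (empty)
PUSH 24 : 24
LOAD 1  : 24 1
MUL     : 24
NEG     : -24
PUSH -8 : -24 -8
OVER    : -24 -8 -24
SUB     : -24 16
NEG     : -24 -16
OVER    : -24 -16 -24
PUSH 60 : -24 -16 -24 60
MUL     : -24 -16 -1440
GT      : -24 1
NEG     : -24 -1
EQ      : 0
PUSH 8  : 0 8
STORE 2 : 0
LOAD 0  : 0 7
SWAP    : 7 0
ADD     : 7

7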